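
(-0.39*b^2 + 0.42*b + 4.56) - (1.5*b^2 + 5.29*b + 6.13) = -1.89*b^2 - 4.87*b - 1.57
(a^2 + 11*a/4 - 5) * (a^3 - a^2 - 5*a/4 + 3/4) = a^5 + 7*a^4/4 - 9*a^3 + 37*a^2/16 + 133*a/16 - 15/4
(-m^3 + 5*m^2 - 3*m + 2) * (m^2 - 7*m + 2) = -m^5 + 12*m^4 - 40*m^3 + 33*m^2 - 20*m + 4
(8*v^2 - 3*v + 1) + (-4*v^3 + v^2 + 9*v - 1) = -4*v^3 + 9*v^2 + 6*v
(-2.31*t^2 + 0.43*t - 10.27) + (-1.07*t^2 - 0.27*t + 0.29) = -3.38*t^2 + 0.16*t - 9.98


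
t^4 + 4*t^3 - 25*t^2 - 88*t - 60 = (t - 5)*(t + 1)*(t + 2)*(t + 6)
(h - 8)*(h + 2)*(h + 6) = h^3 - 52*h - 96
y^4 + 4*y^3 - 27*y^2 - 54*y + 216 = (y - 3)^2*(y + 4)*(y + 6)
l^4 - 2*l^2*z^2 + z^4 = (l - z)^2*(l + z)^2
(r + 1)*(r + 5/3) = r^2 + 8*r/3 + 5/3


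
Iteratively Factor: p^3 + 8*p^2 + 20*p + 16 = (p + 2)*(p^2 + 6*p + 8) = (p + 2)*(p + 4)*(p + 2)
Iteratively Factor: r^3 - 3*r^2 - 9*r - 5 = (r - 5)*(r^2 + 2*r + 1) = (r - 5)*(r + 1)*(r + 1)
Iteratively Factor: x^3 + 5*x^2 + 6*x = (x + 3)*(x^2 + 2*x) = (x + 2)*(x + 3)*(x)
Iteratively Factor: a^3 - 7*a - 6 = (a - 3)*(a^2 + 3*a + 2) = (a - 3)*(a + 1)*(a + 2)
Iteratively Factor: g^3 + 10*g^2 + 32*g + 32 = (g + 4)*(g^2 + 6*g + 8) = (g + 4)^2*(g + 2)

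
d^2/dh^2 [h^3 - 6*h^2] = 6*h - 12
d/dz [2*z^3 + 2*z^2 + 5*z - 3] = 6*z^2 + 4*z + 5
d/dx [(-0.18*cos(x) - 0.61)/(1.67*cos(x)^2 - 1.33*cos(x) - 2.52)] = (-0.3006*cos(x)^2 - 2.0374*cos(x) + 0.3577)*sin(x)/(2.7889*cos(x)^4 - 4.4422*cos(x)^3 - 6.6479*cos(x)^2 + 6.7032*cos(x) + 6.3504)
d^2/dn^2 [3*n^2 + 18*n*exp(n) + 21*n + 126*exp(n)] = 18*n*exp(n) + 162*exp(n) + 6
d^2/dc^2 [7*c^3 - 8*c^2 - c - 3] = 42*c - 16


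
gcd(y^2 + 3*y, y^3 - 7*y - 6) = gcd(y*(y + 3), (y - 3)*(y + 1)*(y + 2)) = 1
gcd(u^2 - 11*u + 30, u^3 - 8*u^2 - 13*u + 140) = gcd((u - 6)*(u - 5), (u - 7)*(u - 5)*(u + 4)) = u - 5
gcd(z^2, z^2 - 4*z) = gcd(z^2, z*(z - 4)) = z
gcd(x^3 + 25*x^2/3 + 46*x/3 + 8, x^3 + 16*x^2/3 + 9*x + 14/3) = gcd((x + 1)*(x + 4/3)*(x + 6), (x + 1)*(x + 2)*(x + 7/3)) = x + 1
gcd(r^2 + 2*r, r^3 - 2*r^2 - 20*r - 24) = r + 2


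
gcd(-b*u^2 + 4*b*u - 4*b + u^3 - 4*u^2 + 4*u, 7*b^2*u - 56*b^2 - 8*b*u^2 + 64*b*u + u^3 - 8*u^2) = -b + u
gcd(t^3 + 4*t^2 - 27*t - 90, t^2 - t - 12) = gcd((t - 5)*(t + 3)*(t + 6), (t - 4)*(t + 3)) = t + 3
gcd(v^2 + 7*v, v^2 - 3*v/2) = v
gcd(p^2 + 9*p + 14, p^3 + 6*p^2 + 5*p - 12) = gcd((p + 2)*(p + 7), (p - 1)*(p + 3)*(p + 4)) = 1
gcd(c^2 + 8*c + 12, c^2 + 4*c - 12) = c + 6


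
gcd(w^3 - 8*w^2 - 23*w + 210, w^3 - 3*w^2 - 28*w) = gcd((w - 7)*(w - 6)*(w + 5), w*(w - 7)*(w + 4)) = w - 7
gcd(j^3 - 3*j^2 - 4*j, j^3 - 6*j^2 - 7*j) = j^2 + j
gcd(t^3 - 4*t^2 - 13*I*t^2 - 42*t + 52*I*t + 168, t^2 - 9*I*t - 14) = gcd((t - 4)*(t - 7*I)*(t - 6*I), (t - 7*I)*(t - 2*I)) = t - 7*I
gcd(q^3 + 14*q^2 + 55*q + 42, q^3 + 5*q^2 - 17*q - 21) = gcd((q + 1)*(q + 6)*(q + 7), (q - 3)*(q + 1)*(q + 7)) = q^2 + 8*q + 7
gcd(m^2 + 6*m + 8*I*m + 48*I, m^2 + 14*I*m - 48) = m + 8*I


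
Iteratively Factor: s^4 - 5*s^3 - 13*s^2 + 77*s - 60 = (s + 4)*(s^3 - 9*s^2 + 23*s - 15) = (s - 5)*(s + 4)*(s^2 - 4*s + 3) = (s - 5)*(s - 1)*(s + 4)*(s - 3)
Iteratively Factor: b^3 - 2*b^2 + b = (b - 1)*(b^2 - b) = (b - 1)^2*(b)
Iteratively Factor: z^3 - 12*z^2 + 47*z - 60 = (z - 5)*(z^2 - 7*z + 12) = (z - 5)*(z - 4)*(z - 3)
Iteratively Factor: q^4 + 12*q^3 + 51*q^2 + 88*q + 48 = (q + 4)*(q^3 + 8*q^2 + 19*q + 12) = (q + 3)*(q + 4)*(q^2 + 5*q + 4) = (q + 1)*(q + 3)*(q + 4)*(q + 4)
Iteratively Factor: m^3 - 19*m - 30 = (m - 5)*(m^2 + 5*m + 6) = (m - 5)*(m + 2)*(m + 3)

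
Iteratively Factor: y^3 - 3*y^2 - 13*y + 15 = (y - 5)*(y^2 + 2*y - 3) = (y - 5)*(y + 3)*(y - 1)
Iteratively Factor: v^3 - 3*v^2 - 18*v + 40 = (v + 4)*(v^2 - 7*v + 10) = (v - 5)*(v + 4)*(v - 2)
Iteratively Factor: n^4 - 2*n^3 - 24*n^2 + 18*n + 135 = (n + 3)*(n^3 - 5*n^2 - 9*n + 45) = (n + 3)^2*(n^2 - 8*n + 15) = (n - 3)*(n + 3)^2*(n - 5)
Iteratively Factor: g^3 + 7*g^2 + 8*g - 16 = (g - 1)*(g^2 + 8*g + 16) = (g - 1)*(g + 4)*(g + 4)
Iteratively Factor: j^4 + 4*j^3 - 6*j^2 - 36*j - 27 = (j + 3)*(j^3 + j^2 - 9*j - 9) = (j + 1)*(j + 3)*(j^2 - 9) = (j + 1)*(j + 3)^2*(j - 3)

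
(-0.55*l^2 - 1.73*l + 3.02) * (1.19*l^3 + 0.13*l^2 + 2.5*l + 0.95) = -0.6545*l^5 - 2.1302*l^4 + 1.9939*l^3 - 4.4549*l^2 + 5.9065*l + 2.869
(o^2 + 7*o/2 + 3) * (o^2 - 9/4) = o^4 + 7*o^3/2 + 3*o^2/4 - 63*o/8 - 27/4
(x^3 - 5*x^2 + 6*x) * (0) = 0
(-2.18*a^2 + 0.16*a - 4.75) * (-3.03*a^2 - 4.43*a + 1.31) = 6.6054*a^4 + 9.1726*a^3 + 10.8279*a^2 + 21.2521*a - 6.2225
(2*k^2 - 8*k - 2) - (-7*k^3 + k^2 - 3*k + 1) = 7*k^3 + k^2 - 5*k - 3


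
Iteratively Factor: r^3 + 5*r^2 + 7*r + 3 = (r + 1)*(r^2 + 4*r + 3) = (r + 1)*(r + 3)*(r + 1)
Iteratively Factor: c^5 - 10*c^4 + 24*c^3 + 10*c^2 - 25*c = (c - 1)*(c^4 - 9*c^3 + 15*c^2 + 25*c) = (c - 5)*(c - 1)*(c^3 - 4*c^2 - 5*c) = (c - 5)^2*(c - 1)*(c^2 + c) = (c - 5)^2*(c - 1)*(c + 1)*(c)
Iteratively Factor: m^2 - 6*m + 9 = (m - 3)*(m - 3)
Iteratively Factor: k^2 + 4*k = (k)*(k + 4)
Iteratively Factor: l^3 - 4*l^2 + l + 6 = (l - 3)*(l^2 - l - 2) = (l - 3)*(l - 2)*(l + 1)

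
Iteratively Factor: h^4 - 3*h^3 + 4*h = (h)*(h^3 - 3*h^2 + 4) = h*(h + 1)*(h^2 - 4*h + 4) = h*(h - 2)*(h + 1)*(h - 2)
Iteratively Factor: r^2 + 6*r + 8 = (r + 2)*(r + 4)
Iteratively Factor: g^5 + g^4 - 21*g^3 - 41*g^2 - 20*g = (g)*(g^4 + g^3 - 21*g^2 - 41*g - 20) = g*(g + 1)*(g^3 - 21*g - 20) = g*(g + 1)^2*(g^2 - g - 20) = g*(g + 1)^2*(g + 4)*(g - 5)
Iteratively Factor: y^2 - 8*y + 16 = (y - 4)*(y - 4)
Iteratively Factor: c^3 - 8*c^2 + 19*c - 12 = (c - 4)*(c^2 - 4*c + 3) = (c - 4)*(c - 1)*(c - 3)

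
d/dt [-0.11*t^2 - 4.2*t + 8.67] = -0.22*t - 4.2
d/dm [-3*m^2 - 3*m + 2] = -6*m - 3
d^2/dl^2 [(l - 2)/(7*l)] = -4/(7*l^3)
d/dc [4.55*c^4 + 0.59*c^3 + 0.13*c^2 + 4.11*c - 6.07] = 18.2*c^3 + 1.77*c^2 + 0.26*c + 4.11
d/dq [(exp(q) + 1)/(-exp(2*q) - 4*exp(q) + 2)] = (2*(exp(q) + 1)*(exp(q) + 2) - exp(2*q) - 4*exp(q) + 2)*exp(q)/(exp(2*q) + 4*exp(q) - 2)^2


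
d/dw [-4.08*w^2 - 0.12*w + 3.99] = -8.16*w - 0.12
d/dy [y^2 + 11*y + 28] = 2*y + 11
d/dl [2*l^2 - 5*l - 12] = 4*l - 5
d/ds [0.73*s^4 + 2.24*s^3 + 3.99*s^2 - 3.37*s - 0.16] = 2.92*s^3 + 6.72*s^2 + 7.98*s - 3.37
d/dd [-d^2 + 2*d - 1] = 2 - 2*d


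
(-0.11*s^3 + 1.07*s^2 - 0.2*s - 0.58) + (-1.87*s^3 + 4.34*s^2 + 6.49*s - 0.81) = -1.98*s^3 + 5.41*s^2 + 6.29*s - 1.39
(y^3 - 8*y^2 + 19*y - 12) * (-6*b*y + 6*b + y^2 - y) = -6*b*y^4 + 54*b*y^3 - 162*b*y^2 + 186*b*y - 72*b + y^5 - 9*y^4 + 27*y^3 - 31*y^2 + 12*y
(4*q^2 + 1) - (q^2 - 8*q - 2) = 3*q^2 + 8*q + 3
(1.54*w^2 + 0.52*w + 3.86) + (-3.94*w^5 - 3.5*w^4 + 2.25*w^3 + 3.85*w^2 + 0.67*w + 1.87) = -3.94*w^5 - 3.5*w^4 + 2.25*w^3 + 5.39*w^2 + 1.19*w + 5.73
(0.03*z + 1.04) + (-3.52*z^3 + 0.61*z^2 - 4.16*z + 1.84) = -3.52*z^3 + 0.61*z^2 - 4.13*z + 2.88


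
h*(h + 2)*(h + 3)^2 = h^4 + 8*h^3 + 21*h^2 + 18*h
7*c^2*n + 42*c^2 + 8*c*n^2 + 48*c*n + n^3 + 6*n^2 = (c + n)*(7*c + n)*(n + 6)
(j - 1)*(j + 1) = j^2 - 1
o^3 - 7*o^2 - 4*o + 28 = (o - 7)*(o - 2)*(o + 2)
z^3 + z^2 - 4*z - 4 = (z - 2)*(z + 1)*(z + 2)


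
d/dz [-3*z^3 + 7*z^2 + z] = -9*z^2 + 14*z + 1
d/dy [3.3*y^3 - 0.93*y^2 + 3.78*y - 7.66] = 9.9*y^2 - 1.86*y + 3.78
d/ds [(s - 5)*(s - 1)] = 2*s - 6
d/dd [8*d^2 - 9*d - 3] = 16*d - 9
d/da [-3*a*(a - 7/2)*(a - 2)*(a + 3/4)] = -12*a^3 + 171*a^2/4 - 69*a/4 - 63/4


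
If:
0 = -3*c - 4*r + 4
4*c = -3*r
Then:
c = -12/7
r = 16/7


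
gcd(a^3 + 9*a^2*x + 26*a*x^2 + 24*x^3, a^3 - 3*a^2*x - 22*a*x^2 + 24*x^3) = a + 4*x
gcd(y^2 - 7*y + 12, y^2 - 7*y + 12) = y^2 - 7*y + 12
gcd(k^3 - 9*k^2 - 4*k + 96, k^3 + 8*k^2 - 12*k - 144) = k - 4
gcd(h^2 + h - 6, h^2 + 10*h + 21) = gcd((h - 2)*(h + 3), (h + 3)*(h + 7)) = h + 3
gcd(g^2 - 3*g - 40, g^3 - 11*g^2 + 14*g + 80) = g - 8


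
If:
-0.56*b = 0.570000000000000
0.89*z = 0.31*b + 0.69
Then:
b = -1.02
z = 0.42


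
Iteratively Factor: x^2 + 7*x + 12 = (x + 4)*(x + 3)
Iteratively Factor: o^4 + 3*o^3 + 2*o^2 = (o)*(o^3 + 3*o^2 + 2*o) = o*(o + 1)*(o^2 + 2*o) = o*(o + 1)*(o + 2)*(o)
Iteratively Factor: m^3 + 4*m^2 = (m)*(m^2 + 4*m) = m*(m + 4)*(m)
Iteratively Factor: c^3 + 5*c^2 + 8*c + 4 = (c + 2)*(c^2 + 3*c + 2) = (c + 1)*(c + 2)*(c + 2)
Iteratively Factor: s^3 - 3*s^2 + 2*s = (s - 1)*(s^2 - 2*s) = s*(s - 1)*(s - 2)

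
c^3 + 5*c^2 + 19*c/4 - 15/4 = (c - 1/2)*(c + 5/2)*(c + 3)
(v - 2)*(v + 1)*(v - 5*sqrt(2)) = v^3 - 5*sqrt(2)*v^2 - v^2 - 2*v + 5*sqrt(2)*v + 10*sqrt(2)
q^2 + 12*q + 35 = (q + 5)*(q + 7)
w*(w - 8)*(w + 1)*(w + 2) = w^4 - 5*w^3 - 22*w^2 - 16*w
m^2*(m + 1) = m^3 + m^2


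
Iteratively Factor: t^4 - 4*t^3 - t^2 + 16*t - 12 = (t - 1)*(t^3 - 3*t^2 - 4*t + 12) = (t - 1)*(t + 2)*(t^2 - 5*t + 6) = (t - 3)*(t - 1)*(t + 2)*(t - 2)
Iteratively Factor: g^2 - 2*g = (g)*(g - 2)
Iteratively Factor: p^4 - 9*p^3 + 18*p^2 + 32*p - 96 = (p - 3)*(p^3 - 6*p^2 + 32) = (p - 4)*(p - 3)*(p^2 - 2*p - 8) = (p - 4)^2*(p - 3)*(p + 2)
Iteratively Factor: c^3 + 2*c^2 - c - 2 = (c - 1)*(c^2 + 3*c + 2) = (c - 1)*(c + 2)*(c + 1)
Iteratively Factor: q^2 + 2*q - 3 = (q - 1)*(q + 3)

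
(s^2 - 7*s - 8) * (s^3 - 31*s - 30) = s^5 - 7*s^4 - 39*s^3 + 187*s^2 + 458*s + 240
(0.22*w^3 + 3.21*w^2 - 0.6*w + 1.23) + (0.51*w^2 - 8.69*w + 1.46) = 0.22*w^3 + 3.72*w^2 - 9.29*w + 2.69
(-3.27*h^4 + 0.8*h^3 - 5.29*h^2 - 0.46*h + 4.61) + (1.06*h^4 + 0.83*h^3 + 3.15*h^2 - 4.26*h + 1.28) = -2.21*h^4 + 1.63*h^3 - 2.14*h^2 - 4.72*h + 5.89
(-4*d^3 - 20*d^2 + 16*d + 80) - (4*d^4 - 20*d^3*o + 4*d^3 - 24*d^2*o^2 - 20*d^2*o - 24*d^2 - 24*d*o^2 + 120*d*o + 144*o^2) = -4*d^4 + 20*d^3*o - 8*d^3 + 24*d^2*o^2 + 20*d^2*o + 4*d^2 + 24*d*o^2 - 120*d*o + 16*d - 144*o^2 + 80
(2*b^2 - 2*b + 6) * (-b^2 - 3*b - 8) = -2*b^4 - 4*b^3 - 16*b^2 - 2*b - 48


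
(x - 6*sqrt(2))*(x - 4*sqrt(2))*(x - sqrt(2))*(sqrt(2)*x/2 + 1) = sqrt(2)*x^4/2 - 10*x^3 + 23*sqrt(2)*x^2 + 20*x - 48*sqrt(2)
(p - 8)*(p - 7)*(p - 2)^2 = p^4 - 19*p^3 + 120*p^2 - 284*p + 224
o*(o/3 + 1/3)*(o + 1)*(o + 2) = o^4/3 + 4*o^3/3 + 5*o^2/3 + 2*o/3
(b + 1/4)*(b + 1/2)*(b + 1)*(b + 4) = b^4 + 23*b^3/4 + 63*b^2/8 + 29*b/8 + 1/2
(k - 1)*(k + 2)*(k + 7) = k^3 + 8*k^2 + 5*k - 14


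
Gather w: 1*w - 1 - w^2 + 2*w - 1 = -w^2 + 3*w - 2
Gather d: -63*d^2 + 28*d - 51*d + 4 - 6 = -63*d^2 - 23*d - 2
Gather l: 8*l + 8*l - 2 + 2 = 16*l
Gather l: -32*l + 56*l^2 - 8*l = 56*l^2 - 40*l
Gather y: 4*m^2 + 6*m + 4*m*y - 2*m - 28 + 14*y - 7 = 4*m^2 + 4*m + y*(4*m + 14) - 35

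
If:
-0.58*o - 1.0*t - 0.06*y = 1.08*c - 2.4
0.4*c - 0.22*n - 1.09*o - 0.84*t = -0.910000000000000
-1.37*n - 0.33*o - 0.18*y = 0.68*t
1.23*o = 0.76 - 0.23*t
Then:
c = 0.914170664797669 - 0.0619179115212712*y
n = -0.134865202097046*y - 0.682541702338804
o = 0.396753595783094 - 0.00144119024428575*y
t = 0.00770723478465858*y + 1.18257859646432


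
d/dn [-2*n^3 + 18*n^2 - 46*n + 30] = -6*n^2 + 36*n - 46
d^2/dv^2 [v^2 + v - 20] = 2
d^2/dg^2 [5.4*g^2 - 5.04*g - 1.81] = 10.8000000000000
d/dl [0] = 0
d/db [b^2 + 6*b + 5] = 2*b + 6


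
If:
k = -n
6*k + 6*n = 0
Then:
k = -n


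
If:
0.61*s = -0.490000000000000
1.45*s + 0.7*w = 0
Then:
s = -0.80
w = 1.66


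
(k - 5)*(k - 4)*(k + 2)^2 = k^4 - 5*k^3 - 12*k^2 + 44*k + 80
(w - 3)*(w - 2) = w^2 - 5*w + 6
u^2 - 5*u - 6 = (u - 6)*(u + 1)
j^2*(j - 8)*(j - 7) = j^4 - 15*j^3 + 56*j^2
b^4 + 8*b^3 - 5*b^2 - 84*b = b*(b - 3)*(b + 4)*(b + 7)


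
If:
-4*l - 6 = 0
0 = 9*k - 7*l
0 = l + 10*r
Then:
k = -7/6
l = -3/2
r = 3/20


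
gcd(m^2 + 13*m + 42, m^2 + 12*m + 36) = m + 6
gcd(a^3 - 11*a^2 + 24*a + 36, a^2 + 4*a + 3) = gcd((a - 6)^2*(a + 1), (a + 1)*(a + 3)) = a + 1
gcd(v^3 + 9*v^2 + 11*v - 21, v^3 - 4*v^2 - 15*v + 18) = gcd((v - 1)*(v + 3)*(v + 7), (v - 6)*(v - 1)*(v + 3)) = v^2 + 2*v - 3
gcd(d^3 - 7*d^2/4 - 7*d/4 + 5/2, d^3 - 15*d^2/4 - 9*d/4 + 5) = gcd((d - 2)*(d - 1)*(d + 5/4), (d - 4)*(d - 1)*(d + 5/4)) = d^2 + d/4 - 5/4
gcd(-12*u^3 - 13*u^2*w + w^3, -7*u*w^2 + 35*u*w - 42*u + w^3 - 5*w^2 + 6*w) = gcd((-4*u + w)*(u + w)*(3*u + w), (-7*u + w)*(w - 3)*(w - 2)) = 1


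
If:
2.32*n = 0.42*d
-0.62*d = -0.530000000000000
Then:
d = 0.85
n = 0.15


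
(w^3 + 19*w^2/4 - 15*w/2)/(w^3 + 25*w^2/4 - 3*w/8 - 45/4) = 2*w/(2*w + 3)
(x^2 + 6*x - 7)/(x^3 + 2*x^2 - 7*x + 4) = (x + 7)/(x^2 + 3*x - 4)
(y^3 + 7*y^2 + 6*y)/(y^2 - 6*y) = (y^2 + 7*y + 6)/(y - 6)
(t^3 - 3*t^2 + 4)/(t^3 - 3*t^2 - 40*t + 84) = (t^2 - t - 2)/(t^2 - t - 42)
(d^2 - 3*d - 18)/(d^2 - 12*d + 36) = (d + 3)/(d - 6)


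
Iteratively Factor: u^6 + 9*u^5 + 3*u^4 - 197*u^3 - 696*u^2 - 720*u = (u + 3)*(u^5 + 6*u^4 - 15*u^3 - 152*u^2 - 240*u) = u*(u + 3)*(u^4 + 6*u^3 - 15*u^2 - 152*u - 240) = u*(u - 5)*(u + 3)*(u^3 + 11*u^2 + 40*u + 48) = u*(u - 5)*(u + 3)*(u + 4)*(u^2 + 7*u + 12) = u*(u - 5)*(u + 3)*(u + 4)^2*(u + 3)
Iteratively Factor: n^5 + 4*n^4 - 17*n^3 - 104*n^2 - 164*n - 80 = (n + 2)*(n^4 + 2*n^3 - 21*n^2 - 62*n - 40) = (n - 5)*(n + 2)*(n^3 + 7*n^2 + 14*n + 8) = (n - 5)*(n + 2)^2*(n^2 + 5*n + 4) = (n - 5)*(n + 2)^2*(n + 4)*(n + 1)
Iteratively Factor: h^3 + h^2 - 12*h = (h)*(h^2 + h - 12) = h*(h - 3)*(h + 4)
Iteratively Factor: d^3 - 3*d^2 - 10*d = (d)*(d^2 - 3*d - 10) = d*(d - 5)*(d + 2)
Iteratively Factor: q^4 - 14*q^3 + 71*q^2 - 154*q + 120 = (q - 3)*(q^3 - 11*q^2 + 38*q - 40) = (q - 5)*(q - 3)*(q^2 - 6*q + 8) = (q - 5)*(q - 3)*(q - 2)*(q - 4)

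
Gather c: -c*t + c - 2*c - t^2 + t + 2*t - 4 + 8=c*(-t - 1) - t^2 + 3*t + 4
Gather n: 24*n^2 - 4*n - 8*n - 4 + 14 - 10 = 24*n^2 - 12*n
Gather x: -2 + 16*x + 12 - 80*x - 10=-64*x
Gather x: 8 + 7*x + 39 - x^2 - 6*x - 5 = -x^2 + x + 42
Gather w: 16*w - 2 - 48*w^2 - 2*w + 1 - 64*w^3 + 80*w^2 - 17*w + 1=-64*w^3 + 32*w^2 - 3*w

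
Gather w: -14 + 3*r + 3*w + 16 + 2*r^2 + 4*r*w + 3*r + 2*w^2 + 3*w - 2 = 2*r^2 + 6*r + 2*w^2 + w*(4*r + 6)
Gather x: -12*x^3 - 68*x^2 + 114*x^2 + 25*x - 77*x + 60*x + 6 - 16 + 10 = -12*x^3 + 46*x^2 + 8*x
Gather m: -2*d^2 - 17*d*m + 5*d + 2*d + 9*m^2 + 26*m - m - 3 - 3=-2*d^2 + 7*d + 9*m^2 + m*(25 - 17*d) - 6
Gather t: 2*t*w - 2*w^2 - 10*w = 2*t*w - 2*w^2 - 10*w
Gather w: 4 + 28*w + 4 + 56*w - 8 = 84*w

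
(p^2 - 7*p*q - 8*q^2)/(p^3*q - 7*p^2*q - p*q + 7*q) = (p^2 - 7*p*q - 8*q^2)/(q*(p^3 - 7*p^2 - p + 7))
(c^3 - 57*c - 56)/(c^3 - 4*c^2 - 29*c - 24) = (c + 7)/(c + 3)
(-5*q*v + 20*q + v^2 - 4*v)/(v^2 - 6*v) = (-5*q*v + 20*q + v^2 - 4*v)/(v*(v - 6))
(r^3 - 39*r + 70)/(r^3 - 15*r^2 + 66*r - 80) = (r + 7)/(r - 8)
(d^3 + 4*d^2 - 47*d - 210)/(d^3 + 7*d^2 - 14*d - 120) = (d - 7)/(d - 4)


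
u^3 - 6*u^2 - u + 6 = (u - 6)*(u - 1)*(u + 1)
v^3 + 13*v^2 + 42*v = v*(v + 6)*(v + 7)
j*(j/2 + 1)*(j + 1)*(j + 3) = j^4/2 + 3*j^3 + 11*j^2/2 + 3*j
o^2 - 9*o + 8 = (o - 8)*(o - 1)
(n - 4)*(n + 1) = n^2 - 3*n - 4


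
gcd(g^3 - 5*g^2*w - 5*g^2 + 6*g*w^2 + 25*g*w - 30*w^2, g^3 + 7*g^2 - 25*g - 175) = g - 5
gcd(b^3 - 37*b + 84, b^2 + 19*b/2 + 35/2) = b + 7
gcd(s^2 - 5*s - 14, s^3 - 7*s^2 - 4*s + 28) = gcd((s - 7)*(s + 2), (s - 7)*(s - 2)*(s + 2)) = s^2 - 5*s - 14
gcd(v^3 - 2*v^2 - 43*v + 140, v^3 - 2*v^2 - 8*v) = v - 4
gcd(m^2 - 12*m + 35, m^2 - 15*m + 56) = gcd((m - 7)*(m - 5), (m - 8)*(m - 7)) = m - 7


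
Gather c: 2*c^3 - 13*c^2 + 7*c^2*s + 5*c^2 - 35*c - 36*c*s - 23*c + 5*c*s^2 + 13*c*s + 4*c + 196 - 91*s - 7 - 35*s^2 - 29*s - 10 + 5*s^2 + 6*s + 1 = 2*c^3 + c^2*(7*s - 8) + c*(5*s^2 - 23*s - 54) - 30*s^2 - 114*s + 180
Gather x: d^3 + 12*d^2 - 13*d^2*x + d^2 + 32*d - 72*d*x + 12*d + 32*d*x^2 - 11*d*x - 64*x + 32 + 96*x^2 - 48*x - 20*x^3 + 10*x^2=d^3 + 13*d^2 + 44*d - 20*x^3 + x^2*(32*d + 106) + x*(-13*d^2 - 83*d - 112) + 32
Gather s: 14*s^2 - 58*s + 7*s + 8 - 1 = 14*s^2 - 51*s + 7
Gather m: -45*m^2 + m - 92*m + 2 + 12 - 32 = -45*m^2 - 91*m - 18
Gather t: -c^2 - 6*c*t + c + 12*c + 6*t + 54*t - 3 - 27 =-c^2 + 13*c + t*(60 - 6*c) - 30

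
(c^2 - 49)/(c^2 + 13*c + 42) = (c - 7)/(c + 6)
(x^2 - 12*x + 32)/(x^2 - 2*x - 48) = (x - 4)/(x + 6)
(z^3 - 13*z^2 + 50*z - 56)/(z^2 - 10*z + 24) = (z^2 - 9*z + 14)/(z - 6)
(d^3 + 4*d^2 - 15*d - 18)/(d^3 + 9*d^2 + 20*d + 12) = (d - 3)/(d + 2)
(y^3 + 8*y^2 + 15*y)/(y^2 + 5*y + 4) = y*(y^2 + 8*y + 15)/(y^2 + 5*y + 4)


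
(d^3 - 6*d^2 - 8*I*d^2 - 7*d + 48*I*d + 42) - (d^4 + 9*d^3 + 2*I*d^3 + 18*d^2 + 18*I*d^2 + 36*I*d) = -d^4 - 8*d^3 - 2*I*d^3 - 24*d^2 - 26*I*d^2 - 7*d + 12*I*d + 42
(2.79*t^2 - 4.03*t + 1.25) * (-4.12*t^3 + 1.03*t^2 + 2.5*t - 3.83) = -11.4948*t^5 + 19.4773*t^4 - 2.3259*t^3 - 19.4732*t^2 + 18.5599*t - 4.7875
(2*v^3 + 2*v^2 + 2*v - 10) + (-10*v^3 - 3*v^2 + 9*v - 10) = -8*v^3 - v^2 + 11*v - 20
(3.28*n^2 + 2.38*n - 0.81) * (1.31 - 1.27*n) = -4.1656*n^3 + 1.2742*n^2 + 4.1465*n - 1.0611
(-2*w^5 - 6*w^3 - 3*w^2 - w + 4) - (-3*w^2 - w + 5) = -2*w^5 - 6*w^3 - 1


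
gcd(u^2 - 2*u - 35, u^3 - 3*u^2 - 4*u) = 1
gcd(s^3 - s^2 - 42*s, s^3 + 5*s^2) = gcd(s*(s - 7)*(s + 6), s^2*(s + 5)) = s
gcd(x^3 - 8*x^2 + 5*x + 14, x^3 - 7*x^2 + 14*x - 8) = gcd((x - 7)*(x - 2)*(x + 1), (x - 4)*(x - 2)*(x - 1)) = x - 2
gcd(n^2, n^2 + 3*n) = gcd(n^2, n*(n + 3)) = n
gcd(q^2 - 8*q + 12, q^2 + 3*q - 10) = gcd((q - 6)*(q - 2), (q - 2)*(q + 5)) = q - 2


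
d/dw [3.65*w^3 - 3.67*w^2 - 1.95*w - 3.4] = 10.95*w^2 - 7.34*w - 1.95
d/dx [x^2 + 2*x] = 2*x + 2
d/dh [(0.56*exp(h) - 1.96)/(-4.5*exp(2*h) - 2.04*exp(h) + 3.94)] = (2.52*exp(2*h) - 17.64*exp(h) - 1.792)*exp(h)/(20.25*exp(4*h) + 18.36*exp(3*h) - 31.2984*exp(2*h) - 16.0752*exp(h) + 15.5236)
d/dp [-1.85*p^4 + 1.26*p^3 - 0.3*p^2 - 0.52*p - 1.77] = -7.4*p^3 + 3.78*p^2 - 0.6*p - 0.52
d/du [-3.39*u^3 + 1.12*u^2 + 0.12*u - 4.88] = -10.17*u^2 + 2.24*u + 0.12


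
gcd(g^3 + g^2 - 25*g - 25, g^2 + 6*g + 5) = g^2 + 6*g + 5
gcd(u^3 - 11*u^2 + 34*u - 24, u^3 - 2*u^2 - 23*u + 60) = u - 4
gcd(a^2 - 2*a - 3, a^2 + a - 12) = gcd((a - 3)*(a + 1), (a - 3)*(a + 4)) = a - 3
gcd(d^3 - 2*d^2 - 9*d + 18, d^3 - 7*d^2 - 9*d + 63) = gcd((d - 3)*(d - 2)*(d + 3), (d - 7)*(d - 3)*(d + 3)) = d^2 - 9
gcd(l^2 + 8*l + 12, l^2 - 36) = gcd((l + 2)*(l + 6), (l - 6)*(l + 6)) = l + 6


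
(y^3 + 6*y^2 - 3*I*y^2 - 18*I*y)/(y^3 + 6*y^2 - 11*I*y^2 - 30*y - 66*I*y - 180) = y*(y - 3*I)/(y^2 - 11*I*y - 30)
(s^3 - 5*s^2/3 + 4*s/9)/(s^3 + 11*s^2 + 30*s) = (9*s^2 - 15*s + 4)/(9*(s^2 + 11*s + 30))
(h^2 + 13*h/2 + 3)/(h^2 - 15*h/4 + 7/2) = 2*(2*h^2 + 13*h + 6)/(4*h^2 - 15*h + 14)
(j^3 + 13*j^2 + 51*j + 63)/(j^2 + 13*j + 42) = (j^2 + 6*j + 9)/(j + 6)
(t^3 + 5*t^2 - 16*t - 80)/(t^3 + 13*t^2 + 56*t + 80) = (t - 4)/(t + 4)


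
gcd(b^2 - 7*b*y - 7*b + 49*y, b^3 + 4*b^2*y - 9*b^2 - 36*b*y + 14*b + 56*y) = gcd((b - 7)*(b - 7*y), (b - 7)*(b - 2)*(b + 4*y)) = b - 7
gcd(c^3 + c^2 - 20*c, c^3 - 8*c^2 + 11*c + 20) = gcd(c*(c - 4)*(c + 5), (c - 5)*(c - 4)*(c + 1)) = c - 4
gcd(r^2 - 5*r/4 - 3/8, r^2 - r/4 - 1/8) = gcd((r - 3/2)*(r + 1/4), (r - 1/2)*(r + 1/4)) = r + 1/4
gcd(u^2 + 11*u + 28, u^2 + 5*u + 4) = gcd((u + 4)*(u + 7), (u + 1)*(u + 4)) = u + 4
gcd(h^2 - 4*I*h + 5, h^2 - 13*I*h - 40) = h - 5*I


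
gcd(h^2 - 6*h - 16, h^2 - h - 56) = h - 8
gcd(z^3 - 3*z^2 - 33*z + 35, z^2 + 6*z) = 1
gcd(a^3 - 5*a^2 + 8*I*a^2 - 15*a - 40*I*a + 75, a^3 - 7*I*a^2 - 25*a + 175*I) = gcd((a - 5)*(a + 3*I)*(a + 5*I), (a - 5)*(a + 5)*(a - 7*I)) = a - 5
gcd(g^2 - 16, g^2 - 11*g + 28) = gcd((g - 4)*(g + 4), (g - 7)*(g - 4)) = g - 4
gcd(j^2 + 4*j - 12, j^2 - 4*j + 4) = j - 2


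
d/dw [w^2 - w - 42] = 2*w - 1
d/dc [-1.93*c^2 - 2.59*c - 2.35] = -3.86*c - 2.59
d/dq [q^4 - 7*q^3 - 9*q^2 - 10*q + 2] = 4*q^3 - 21*q^2 - 18*q - 10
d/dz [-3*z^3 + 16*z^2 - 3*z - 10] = -9*z^2 + 32*z - 3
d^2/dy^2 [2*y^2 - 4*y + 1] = 4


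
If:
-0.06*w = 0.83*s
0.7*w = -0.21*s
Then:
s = 0.00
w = 0.00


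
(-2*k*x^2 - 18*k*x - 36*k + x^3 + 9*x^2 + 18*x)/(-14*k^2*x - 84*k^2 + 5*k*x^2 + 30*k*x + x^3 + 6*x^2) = (x + 3)/(7*k + x)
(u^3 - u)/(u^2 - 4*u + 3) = u*(u + 1)/(u - 3)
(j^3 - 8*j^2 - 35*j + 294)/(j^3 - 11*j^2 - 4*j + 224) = (j^2 - j - 42)/(j^2 - 4*j - 32)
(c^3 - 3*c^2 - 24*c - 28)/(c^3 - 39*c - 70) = (c + 2)/(c + 5)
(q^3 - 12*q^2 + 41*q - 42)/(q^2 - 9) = (q^2 - 9*q + 14)/(q + 3)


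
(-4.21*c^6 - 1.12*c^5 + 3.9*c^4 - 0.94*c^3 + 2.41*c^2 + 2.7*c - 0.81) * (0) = 0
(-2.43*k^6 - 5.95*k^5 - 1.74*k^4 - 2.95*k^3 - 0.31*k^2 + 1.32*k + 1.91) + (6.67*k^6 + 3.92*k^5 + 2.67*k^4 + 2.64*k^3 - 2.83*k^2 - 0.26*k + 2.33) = 4.24*k^6 - 2.03*k^5 + 0.93*k^4 - 0.31*k^3 - 3.14*k^2 + 1.06*k + 4.24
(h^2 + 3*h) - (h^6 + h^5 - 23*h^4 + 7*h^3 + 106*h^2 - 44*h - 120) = -h^6 - h^5 + 23*h^4 - 7*h^3 - 105*h^2 + 47*h + 120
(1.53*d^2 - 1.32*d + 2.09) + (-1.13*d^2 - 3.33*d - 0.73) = 0.4*d^2 - 4.65*d + 1.36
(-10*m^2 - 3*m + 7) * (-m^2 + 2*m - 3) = 10*m^4 - 17*m^3 + 17*m^2 + 23*m - 21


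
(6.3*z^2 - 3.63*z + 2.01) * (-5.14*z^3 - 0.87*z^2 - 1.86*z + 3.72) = -32.382*z^5 + 13.1772*z^4 - 18.8913*z^3 + 28.4391*z^2 - 17.2422*z + 7.4772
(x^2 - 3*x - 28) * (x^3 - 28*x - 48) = x^5 - 3*x^4 - 56*x^3 + 36*x^2 + 928*x + 1344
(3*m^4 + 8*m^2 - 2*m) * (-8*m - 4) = -24*m^5 - 12*m^4 - 64*m^3 - 16*m^2 + 8*m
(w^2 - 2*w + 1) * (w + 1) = w^3 - w^2 - w + 1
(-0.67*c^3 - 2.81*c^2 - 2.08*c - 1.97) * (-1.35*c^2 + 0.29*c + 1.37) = 0.9045*c^5 + 3.5992*c^4 + 1.0752*c^3 - 1.7934*c^2 - 3.4209*c - 2.6989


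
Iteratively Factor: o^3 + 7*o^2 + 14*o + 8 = (o + 4)*(o^2 + 3*o + 2) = (o + 1)*(o + 4)*(o + 2)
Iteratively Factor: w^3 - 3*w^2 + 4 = (w - 2)*(w^2 - w - 2) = (w - 2)^2*(w + 1)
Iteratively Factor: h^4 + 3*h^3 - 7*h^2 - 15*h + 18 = (h - 1)*(h^3 + 4*h^2 - 3*h - 18) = (h - 2)*(h - 1)*(h^2 + 6*h + 9) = (h - 2)*(h - 1)*(h + 3)*(h + 3)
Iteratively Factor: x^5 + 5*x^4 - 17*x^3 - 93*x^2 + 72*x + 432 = (x + 4)*(x^4 + x^3 - 21*x^2 - 9*x + 108) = (x - 3)*(x + 4)*(x^3 + 4*x^2 - 9*x - 36) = (x - 3)^2*(x + 4)*(x^2 + 7*x + 12) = (x - 3)^2*(x + 4)^2*(x + 3)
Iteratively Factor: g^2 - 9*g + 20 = (g - 5)*(g - 4)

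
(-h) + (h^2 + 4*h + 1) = h^2 + 3*h + 1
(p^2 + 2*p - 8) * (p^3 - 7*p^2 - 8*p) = p^5 - 5*p^4 - 30*p^3 + 40*p^2 + 64*p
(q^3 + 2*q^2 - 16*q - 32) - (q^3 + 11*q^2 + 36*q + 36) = -9*q^2 - 52*q - 68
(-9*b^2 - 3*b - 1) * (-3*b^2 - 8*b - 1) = 27*b^4 + 81*b^3 + 36*b^2 + 11*b + 1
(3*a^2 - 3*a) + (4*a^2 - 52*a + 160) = 7*a^2 - 55*a + 160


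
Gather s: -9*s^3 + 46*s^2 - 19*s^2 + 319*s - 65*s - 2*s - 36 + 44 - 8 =-9*s^3 + 27*s^2 + 252*s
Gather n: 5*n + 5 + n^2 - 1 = n^2 + 5*n + 4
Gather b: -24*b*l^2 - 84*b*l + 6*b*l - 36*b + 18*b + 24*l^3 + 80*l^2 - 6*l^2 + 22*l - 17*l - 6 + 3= b*(-24*l^2 - 78*l - 18) + 24*l^3 + 74*l^2 + 5*l - 3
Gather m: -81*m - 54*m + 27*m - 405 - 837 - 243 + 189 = -108*m - 1296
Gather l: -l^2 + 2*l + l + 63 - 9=-l^2 + 3*l + 54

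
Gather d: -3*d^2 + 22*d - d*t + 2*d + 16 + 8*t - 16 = -3*d^2 + d*(24 - t) + 8*t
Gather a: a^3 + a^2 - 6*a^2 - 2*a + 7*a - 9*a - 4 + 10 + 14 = a^3 - 5*a^2 - 4*a + 20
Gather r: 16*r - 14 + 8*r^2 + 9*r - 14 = 8*r^2 + 25*r - 28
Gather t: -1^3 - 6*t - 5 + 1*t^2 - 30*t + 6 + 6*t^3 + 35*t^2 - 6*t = 6*t^3 + 36*t^2 - 42*t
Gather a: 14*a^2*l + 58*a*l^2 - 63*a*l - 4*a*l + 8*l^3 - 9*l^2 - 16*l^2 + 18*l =14*a^2*l + a*(58*l^2 - 67*l) + 8*l^3 - 25*l^2 + 18*l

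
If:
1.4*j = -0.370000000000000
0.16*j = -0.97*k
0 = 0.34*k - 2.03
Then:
No Solution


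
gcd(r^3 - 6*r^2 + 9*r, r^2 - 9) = r - 3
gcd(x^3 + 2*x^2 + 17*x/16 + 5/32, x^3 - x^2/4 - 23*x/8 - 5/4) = x^2 + 7*x/4 + 5/8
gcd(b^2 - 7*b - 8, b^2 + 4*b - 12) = 1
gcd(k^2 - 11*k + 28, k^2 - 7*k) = k - 7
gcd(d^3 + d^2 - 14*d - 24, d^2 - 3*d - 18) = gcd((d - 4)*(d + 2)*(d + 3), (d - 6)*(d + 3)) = d + 3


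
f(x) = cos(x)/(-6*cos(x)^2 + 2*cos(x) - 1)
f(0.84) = -0.29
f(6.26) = -0.20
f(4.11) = 0.14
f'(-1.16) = -0.03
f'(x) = (-12*sin(x)*cos(x) + 2*sin(x))*cos(x)/(-6*cos(x)^2 + 2*cos(x) - 1)^2 - sin(x)/(-6*cos(x)^2 + 2*cos(x) - 1) = (1 - 6*cos(x)^2)*sin(x)/(6*sin(x)^2 + 2*cos(x) - 7)^2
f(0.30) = -0.21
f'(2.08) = -0.03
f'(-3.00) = 0.01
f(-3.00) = 0.11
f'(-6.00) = -0.06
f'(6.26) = 0.00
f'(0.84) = -0.23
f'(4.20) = 0.03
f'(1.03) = -0.21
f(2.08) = 0.14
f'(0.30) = -0.06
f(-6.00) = -0.21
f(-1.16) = -0.34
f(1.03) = -0.33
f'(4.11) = 0.05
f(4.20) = 0.14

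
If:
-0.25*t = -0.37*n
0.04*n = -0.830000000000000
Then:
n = -20.75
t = -30.71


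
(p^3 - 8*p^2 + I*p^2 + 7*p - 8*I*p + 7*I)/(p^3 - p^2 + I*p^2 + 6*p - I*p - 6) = (p^2 + p*(-7 + I) - 7*I)/(p^2 + I*p + 6)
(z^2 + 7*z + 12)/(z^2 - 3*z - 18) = (z + 4)/(z - 6)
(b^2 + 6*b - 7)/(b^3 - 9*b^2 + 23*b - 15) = (b + 7)/(b^2 - 8*b + 15)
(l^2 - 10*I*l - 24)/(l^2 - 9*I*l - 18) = (l - 4*I)/(l - 3*I)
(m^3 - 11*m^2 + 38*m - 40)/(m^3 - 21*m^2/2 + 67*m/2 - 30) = 2*(m - 2)/(2*m - 3)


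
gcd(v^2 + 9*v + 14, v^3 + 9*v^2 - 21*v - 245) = v + 7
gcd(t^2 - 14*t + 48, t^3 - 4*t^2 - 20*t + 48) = t - 6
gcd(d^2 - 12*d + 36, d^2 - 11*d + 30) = d - 6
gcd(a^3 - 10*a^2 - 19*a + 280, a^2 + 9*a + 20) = a + 5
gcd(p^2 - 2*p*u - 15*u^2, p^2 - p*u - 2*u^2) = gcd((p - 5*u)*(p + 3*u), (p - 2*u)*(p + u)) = 1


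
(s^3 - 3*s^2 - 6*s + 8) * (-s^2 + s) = -s^5 + 4*s^4 + 3*s^3 - 14*s^2 + 8*s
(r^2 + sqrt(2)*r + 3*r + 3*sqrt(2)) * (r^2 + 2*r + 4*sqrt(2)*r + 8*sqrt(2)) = r^4 + 5*r^3 + 5*sqrt(2)*r^3 + 14*r^2 + 25*sqrt(2)*r^2 + 40*r + 30*sqrt(2)*r + 48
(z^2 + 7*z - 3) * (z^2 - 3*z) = z^4 + 4*z^3 - 24*z^2 + 9*z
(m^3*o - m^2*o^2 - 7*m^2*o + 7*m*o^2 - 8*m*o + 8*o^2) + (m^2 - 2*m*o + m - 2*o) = m^3*o - m^2*o^2 - 7*m^2*o + m^2 + 7*m*o^2 - 10*m*o + m + 8*o^2 - 2*o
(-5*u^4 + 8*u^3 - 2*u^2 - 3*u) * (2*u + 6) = -10*u^5 - 14*u^4 + 44*u^3 - 18*u^2 - 18*u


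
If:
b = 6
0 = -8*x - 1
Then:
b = 6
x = -1/8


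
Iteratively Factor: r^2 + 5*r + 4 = (r + 4)*(r + 1)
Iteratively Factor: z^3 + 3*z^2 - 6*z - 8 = (z + 1)*(z^2 + 2*z - 8) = (z - 2)*(z + 1)*(z + 4)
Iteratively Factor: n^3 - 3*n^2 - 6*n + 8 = (n - 1)*(n^2 - 2*n - 8) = (n - 1)*(n + 2)*(n - 4)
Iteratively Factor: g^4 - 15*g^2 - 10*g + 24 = (g + 3)*(g^3 - 3*g^2 - 6*g + 8) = (g - 4)*(g + 3)*(g^2 + g - 2) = (g - 4)*(g - 1)*(g + 3)*(g + 2)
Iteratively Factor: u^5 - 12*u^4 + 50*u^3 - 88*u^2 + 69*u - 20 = (u - 4)*(u^4 - 8*u^3 + 18*u^2 - 16*u + 5) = (u - 4)*(u - 1)*(u^3 - 7*u^2 + 11*u - 5) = (u - 5)*(u - 4)*(u - 1)*(u^2 - 2*u + 1) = (u - 5)*(u - 4)*(u - 1)^2*(u - 1)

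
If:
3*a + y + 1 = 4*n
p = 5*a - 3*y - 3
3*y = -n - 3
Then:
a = -13*y/3 - 13/3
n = -3*y - 3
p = -74*y/3 - 74/3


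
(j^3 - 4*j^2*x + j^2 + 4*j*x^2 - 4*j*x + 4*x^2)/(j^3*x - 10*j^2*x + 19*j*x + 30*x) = (j^2 - 4*j*x + 4*x^2)/(x*(j^2 - 11*j + 30))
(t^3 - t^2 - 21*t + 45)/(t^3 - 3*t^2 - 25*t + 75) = (t - 3)/(t - 5)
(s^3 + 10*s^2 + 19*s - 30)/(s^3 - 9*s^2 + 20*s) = (s^3 + 10*s^2 + 19*s - 30)/(s*(s^2 - 9*s + 20))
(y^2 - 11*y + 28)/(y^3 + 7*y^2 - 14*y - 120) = (y - 7)/(y^2 + 11*y + 30)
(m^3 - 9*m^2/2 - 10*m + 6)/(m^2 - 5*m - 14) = (m^2 - 13*m/2 + 3)/(m - 7)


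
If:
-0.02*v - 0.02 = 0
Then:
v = -1.00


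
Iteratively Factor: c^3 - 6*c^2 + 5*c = (c - 1)*(c^2 - 5*c) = (c - 5)*(c - 1)*(c)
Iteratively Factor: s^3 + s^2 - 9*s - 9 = (s + 1)*(s^2 - 9) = (s - 3)*(s + 1)*(s + 3)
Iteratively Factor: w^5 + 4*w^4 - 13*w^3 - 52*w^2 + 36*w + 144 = (w - 3)*(w^4 + 7*w^3 + 8*w^2 - 28*w - 48) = (w - 3)*(w + 3)*(w^3 + 4*w^2 - 4*w - 16) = (w - 3)*(w + 2)*(w + 3)*(w^2 + 2*w - 8) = (w - 3)*(w - 2)*(w + 2)*(w + 3)*(w + 4)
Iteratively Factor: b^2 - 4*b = (b - 4)*(b)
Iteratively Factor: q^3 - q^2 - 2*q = (q + 1)*(q^2 - 2*q) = q*(q + 1)*(q - 2)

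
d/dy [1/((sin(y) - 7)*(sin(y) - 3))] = 2*(5 - sin(y))*cos(y)/((sin(y) - 7)^2*(sin(y) - 3)^2)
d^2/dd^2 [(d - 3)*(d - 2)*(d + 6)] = 6*d + 2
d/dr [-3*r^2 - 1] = -6*r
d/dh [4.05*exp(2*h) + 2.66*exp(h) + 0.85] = (8.1*exp(h) + 2.66)*exp(h)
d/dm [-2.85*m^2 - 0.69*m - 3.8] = -5.7*m - 0.69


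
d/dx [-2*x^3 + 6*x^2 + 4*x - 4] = -6*x^2 + 12*x + 4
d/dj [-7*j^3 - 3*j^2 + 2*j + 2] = -21*j^2 - 6*j + 2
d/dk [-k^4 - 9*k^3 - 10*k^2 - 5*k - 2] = -4*k^3 - 27*k^2 - 20*k - 5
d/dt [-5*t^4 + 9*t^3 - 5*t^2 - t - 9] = -20*t^3 + 27*t^2 - 10*t - 1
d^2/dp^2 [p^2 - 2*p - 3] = 2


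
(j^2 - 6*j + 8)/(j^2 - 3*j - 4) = (j - 2)/(j + 1)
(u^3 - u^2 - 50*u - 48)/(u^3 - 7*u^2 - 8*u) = (u + 6)/u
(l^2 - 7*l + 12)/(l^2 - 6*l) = (l^2 - 7*l + 12)/(l*(l - 6))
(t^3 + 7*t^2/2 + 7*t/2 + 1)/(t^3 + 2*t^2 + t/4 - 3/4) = 2*(2*t^2 + 5*t + 2)/(4*t^2 + 4*t - 3)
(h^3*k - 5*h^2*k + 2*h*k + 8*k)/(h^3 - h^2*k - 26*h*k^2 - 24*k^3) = k*(-h^3 + 5*h^2 - 2*h - 8)/(-h^3 + h^2*k + 26*h*k^2 + 24*k^3)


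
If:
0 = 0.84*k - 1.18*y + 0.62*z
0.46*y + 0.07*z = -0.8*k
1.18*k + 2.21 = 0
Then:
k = -1.87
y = 2.23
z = 6.77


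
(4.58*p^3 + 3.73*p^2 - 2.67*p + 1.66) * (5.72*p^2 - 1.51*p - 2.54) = 26.1976*p^5 + 14.4198*p^4 - 32.5379*p^3 + 4.0527*p^2 + 4.2752*p - 4.2164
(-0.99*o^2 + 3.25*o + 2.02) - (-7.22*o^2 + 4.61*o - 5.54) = 6.23*o^2 - 1.36*o + 7.56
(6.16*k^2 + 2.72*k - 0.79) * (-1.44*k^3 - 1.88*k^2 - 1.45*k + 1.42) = -8.8704*k^5 - 15.4976*k^4 - 12.908*k^3 + 6.2884*k^2 + 5.0079*k - 1.1218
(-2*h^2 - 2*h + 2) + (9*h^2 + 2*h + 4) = 7*h^2 + 6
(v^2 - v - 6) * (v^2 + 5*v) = v^4 + 4*v^3 - 11*v^2 - 30*v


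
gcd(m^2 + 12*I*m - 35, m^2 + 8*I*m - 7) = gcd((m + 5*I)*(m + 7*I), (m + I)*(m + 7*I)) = m + 7*I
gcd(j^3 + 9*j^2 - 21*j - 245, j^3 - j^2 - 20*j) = j - 5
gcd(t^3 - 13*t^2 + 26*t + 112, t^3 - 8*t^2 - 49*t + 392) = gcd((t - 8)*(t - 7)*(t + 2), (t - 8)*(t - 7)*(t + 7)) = t^2 - 15*t + 56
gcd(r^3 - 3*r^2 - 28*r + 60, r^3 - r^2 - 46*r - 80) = r + 5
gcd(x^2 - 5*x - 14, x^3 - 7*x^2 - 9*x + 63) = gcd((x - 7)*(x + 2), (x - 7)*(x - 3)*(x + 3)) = x - 7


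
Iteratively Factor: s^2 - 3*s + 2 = (s - 1)*(s - 2)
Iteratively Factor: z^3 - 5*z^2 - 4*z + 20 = (z - 2)*(z^2 - 3*z - 10) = (z - 5)*(z - 2)*(z + 2)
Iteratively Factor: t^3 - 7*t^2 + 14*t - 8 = (t - 1)*(t^2 - 6*t + 8) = (t - 2)*(t - 1)*(t - 4)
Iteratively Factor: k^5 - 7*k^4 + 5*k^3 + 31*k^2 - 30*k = (k - 3)*(k^4 - 4*k^3 - 7*k^2 + 10*k) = (k - 5)*(k - 3)*(k^3 + k^2 - 2*k) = (k - 5)*(k - 3)*(k - 1)*(k^2 + 2*k) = k*(k - 5)*(k - 3)*(k - 1)*(k + 2)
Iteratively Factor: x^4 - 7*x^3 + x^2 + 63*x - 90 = (x - 2)*(x^3 - 5*x^2 - 9*x + 45) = (x - 2)*(x + 3)*(x^2 - 8*x + 15) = (x - 5)*(x - 2)*(x + 3)*(x - 3)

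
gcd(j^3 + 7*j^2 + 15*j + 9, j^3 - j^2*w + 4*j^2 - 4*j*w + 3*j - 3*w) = j^2 + 4*j + 3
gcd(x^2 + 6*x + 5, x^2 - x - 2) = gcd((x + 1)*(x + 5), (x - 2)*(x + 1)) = x + 1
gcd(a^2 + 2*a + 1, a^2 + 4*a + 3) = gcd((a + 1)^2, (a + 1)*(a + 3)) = a + 1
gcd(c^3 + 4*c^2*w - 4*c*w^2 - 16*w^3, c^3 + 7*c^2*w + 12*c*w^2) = c + 4*w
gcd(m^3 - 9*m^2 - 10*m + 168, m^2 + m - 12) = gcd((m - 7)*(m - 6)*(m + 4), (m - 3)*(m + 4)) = m + 4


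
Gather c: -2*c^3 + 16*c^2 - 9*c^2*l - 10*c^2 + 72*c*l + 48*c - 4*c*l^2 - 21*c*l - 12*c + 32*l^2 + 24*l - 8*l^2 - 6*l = -2*c^3 + c^2*(6 - 9*l) + c*(-4*l^2 + 51*l + 36) + 24*l^2 + 18*l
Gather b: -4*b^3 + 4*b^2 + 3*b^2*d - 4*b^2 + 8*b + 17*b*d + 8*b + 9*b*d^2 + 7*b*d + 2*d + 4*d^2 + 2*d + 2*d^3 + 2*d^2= -4*b^3 + 3*b^2*d + b*(9*d^2 + 24*d + 16) + 2*d^3 + 6*d^2 + 4*d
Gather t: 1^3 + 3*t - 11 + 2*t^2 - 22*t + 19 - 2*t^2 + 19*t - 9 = 0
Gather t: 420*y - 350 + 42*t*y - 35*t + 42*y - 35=t*(42*y - 35) + 462*y - 385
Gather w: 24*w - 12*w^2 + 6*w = -12*w^2 + 30*w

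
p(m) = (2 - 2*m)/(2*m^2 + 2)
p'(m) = -4*m*(2 - 2*m)/(2*m^2 + 2)^2 - 2/(2*m^2 + 2)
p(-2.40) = 0.50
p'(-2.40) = 0.21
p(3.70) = -0.18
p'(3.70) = 0.02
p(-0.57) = 1.18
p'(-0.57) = 0.26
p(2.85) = -0.20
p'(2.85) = 0.02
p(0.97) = 0.02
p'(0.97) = -0.53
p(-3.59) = 0.33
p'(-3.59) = 0.10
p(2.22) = -0.21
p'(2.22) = -0.01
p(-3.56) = 0.33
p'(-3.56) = 0.10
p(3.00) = -0.20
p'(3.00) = 0.02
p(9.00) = -0.10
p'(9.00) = 0.01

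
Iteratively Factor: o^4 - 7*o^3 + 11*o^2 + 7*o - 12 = (o + 1)*(o^3 - 8*o^2 + 19*o - 12) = (o - 4)*(o + 1)*(o^2 - 4*o + 3) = (o - 4)*(o - 1)*(o + 1)*(o - 3)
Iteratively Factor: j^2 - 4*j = (j)*(j - 4)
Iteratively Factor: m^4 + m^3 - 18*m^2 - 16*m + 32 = (m + 2)*(m^3 - m^2 - 16*m + 16) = (m + 2)*(m + 4)*(m^2 - 5*m + 4) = (m - 4)*(m + 2)*(m + 4)*(m - 1)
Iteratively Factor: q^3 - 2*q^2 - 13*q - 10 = (q + 2)*(q^2 - 4*q - 5) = (q - 5)*(q + 2)*(q + 1)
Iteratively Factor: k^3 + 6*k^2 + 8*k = (k)*(k^2 + 6*k + 8) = k*(k + 2)*(k + 4)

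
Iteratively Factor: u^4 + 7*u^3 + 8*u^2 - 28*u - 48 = (u + 3)*(u^3 + 4*u^2 - 4*u - 16) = (u + 3)*(u + 4)*(u^2 - 4) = (u + 2)*(u + 3)*(u + 4)*(u - 2)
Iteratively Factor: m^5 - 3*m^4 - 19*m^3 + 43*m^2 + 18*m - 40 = (m - 5)*(m^4 + 2*m^3 - 9*m^2 - 2*m + 8) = (m - 5)*(m - 1)*(m^3 + 3*m^2 - 6*m - 8) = (m - 5)*(m - 1)*(m + 1)*(m^2 + 2*m - 8) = (m - 5)*(m - 1)*(m + 1)*(m + 4)*(m - 2)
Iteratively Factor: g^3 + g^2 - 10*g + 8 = (g - 2)*(g^2 + 3*g - 4) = (g - 2)*(g + 4)*(g - 1)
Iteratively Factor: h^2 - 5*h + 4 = (h - 4)*(h - 1)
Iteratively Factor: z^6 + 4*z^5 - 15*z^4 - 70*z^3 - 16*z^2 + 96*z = (z - 1)*(z^5 + 5*z^4 - 10*z^3 - 80*z^2 - 96*z) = (z - 1)*(z + 4)*(z^4 + z^3 - 14*z^2 - 24*z) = (z - 4)*(z - 1)*(z + 4)*(z^3 + 5*z^2 + 6*z) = z*(z - 4)*(z - 1)*(z + 4)*(z^2 + 5*z + 6) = z*(z - 4)*(z - 1)*(z + 2)*(z + 4)*(z + 3)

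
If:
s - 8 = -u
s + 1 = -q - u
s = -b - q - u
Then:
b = 1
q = -9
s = 8 - u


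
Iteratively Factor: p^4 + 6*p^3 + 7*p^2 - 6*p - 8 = (p - 1)*(p^3 + 7*p^2 + 14*p + 8) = (p - 1)*(p + 4)*(p^2 + 3*p + 2) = (p - 1)*(p + 2)*(p + 4)*(p + 1)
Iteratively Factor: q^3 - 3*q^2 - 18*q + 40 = (q - 2)*(q^2 - q - 20) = (q - 5)*(q - 2)*(q + 4)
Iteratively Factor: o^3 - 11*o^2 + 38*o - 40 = (o - 5)*(o^2 - 6*o + 8) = (o - 5)*(o - 4)*(o - 2)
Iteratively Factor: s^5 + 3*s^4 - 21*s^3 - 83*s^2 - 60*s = (s + 1)*(s^4 + 2*s^3 - 23*s^2 - 60*s) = (s + 1)*(s + 4)*(s^3 - 2*s^2 - 15*s) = (s - 5)*(s + 1)*(s + 4)*(s^2 + 3*s) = s*(s - 5)*(s + 1)*(s + 4)*(s + 3)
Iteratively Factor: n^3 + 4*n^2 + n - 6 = (n + 3)*(n^2 + n - 2) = (n + 2)*(n + 3)*(n - 1)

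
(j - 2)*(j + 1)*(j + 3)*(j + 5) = j^4 + 7*j^3 + 5*j^2 - 31*j - 30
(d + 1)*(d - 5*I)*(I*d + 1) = I*d^3 + 6*d^2 + I*d^2 + 6*d - 5*I*d - 5*I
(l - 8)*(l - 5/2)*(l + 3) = l^3 - 15*l^2/2 - 23*l/2 + 60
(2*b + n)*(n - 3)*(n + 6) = 2*b*n^2 + 6*b*n - 36*b + n^3 + 3*n^2 - 18*n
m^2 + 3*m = m*(m + 3)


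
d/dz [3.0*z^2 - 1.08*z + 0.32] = 6.0*z - 1.08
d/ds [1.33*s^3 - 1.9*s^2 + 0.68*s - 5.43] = 3.99*s^2 - 3.8*s + 0.68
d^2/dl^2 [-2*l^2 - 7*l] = -4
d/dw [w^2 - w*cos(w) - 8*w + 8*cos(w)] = w*sin(w) + 2*w - 8*sin(w) - cos(w) - 8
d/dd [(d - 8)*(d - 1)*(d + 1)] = 3*d^2 - 16*d - 1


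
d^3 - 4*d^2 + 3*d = d*(d - 3)*(d - 1)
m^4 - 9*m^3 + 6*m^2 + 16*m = m*(m - 8)*(m - 2)*(m + 1)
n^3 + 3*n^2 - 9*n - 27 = (n - 3)*(n + 3)^2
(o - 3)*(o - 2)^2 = o^3 - 7*o^2 + 16*o - 12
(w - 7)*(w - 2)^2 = w^3 - 11*w^2 + 32*w - 28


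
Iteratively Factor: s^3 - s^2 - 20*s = (s)*(s^2 - s - 20) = s*(s - 5)*(s + 4)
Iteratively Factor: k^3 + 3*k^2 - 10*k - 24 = (k - 3)*(k^2 + 6*k + 8) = (k - 3)*(k + 2)*(k + 4)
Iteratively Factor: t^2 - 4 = (t + 2)*(t - 2)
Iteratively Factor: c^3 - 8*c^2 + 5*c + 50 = (c - 5)*(c^2 - 3*c - 10) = (c - 5)^2*(c + 2)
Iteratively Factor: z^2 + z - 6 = (z - 2)*(z + 3)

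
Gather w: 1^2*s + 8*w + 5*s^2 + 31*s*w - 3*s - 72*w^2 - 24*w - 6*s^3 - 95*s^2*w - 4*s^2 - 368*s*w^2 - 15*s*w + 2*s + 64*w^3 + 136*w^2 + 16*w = -6*s^3 + s^2 + 64*w^3 + w^2*(64 - 368*s) + w*(-95*s^2 + 16*s)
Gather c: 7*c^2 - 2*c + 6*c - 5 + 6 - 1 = 7*c^2 + 4*c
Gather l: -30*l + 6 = 6 - 30*l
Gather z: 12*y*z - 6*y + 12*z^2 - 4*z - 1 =-6*y + 12*z^2 + z*(12*y - 4) - 1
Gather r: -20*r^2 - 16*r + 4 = -20*r^2 - 16*r + 4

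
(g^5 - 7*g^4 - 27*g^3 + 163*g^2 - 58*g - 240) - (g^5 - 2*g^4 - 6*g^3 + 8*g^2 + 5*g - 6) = -5*g^4 - 21*g^3 + 155*g^2 - 63*g - 234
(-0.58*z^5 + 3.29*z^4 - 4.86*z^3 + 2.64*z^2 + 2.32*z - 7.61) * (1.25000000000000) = -0.725*z^5 + 4.1125*z^4 - 6.075*z^3 + 3.3*z^2 + 2.9*z - 9.5125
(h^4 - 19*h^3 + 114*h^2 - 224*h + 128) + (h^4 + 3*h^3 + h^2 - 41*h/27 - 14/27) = 2*h^4 - 16*h^3 + 115*h^2 - 6089*h/27 + 3442/27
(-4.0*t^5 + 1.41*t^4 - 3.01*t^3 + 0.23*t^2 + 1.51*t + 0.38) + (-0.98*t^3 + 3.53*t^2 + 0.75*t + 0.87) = -4.0*t^5 + 1.41*t^4 - 3.99*t^3 + 3.76*t^2 + 2.26*t + 1.25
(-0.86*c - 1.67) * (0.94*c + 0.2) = -0.8084*c^2 - 1.7418*c - 0.334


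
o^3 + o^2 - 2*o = o*(o - 1)*(o + 2)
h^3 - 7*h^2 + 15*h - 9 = (h - 3)^2*(h - 1)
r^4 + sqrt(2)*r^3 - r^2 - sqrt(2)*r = r*(r - 1)*(r + 1)*(r + sqrt(2))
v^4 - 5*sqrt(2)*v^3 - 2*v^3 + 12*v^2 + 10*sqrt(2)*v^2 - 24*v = v*(v - 2)*(v - 3*sqrt(2))*(v - 2*sqrt(2))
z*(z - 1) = z^2 - z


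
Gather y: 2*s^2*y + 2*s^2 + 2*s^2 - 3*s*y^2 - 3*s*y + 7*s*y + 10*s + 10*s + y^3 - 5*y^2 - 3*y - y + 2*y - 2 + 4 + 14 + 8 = 4*s^2 + 20*s + y^3 + y^2*(-3*s - 5) + y*(2*s^2 + 4*s - 2) + 24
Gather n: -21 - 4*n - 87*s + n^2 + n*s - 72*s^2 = n^2 + n*(s - 4) - 72*s^2 - 87*s - 21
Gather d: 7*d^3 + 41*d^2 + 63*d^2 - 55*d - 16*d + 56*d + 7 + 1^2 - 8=7*d^3 + 104*d^2 - 15*d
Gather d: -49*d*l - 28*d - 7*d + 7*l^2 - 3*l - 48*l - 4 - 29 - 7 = d*(-49*l - 35) + 7*l^2 - 51*l - 40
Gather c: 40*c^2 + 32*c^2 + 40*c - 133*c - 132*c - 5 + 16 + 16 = 72*c^2 - 225*c + 27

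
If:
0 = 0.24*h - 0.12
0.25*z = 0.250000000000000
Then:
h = 0.50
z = 1.00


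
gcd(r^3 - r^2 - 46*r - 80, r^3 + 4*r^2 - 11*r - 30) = r^2 + 7*r + 10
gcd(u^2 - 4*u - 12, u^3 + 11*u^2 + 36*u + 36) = u + 2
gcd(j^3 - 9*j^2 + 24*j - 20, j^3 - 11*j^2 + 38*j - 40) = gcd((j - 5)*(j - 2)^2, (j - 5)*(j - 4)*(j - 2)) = j^2 - 7*j + 10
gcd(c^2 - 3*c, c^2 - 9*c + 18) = c - 3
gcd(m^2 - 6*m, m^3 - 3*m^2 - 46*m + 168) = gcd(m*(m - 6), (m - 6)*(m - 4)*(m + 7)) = m - 6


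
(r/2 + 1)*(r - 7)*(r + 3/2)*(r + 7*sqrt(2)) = r^4/2 - 7*r^3/4 + 7*sqrt(2)*r^3/2 - 49*sqrt(2)*r^2/4 - 43*r^2/4 - 301*sqrt(2)*r/4 - 21*r/2 - 147*sqrt(2)/2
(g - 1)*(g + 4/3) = g^2 + g/3 - 4/3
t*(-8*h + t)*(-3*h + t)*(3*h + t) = 72*h^3*t - 9*h^2*t^2 - 8*h*t^3 + t^4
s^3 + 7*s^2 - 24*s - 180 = (s - 5)*(s + 6)^2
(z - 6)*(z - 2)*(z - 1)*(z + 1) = z^4 - 8*z^3 + 11*z^2 + 8*z - 12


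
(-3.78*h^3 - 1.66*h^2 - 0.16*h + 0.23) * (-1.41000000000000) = 5.3298*h^3 + 2.3406*h^2 + 0.2256*h - 0.3243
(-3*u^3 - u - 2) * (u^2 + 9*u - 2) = -3*u^5 - 27*u^4 + 5*u^3 - 11*u^2 - 16*u + 4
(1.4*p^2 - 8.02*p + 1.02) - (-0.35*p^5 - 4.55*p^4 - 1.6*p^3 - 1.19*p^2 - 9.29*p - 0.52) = 0.35*p^5 + 4.55*p^4 + 1.6*p^3 + 2.59*p^2 + 1.27*p + 1.54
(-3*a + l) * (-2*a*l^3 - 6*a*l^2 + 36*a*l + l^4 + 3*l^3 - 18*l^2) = 6*a^2*l^3 + 18*a^2*l^2 - 108*a^2*l - 5*a*l^4 - 15*a*l^3 + 90*a*l^2 + l^5 + 3*l^4 - 18*l^3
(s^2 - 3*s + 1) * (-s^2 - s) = -s^4 + 2*s^3 + 2*s^2 - s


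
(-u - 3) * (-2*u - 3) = 2*u^2 + 9*u + 9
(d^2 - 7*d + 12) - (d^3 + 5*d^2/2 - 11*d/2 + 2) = -d^3 - 3*d^2/2 - 3*d/2 + 10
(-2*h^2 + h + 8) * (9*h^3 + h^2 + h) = -18*h^5 + 7*h^4 + 71*h^3 + 9*h^2 + 8*h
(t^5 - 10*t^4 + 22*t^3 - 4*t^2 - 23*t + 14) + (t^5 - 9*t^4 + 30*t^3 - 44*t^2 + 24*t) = 2*t^5 - 19*t^4 + 52*t^3 - 48*t^2 + t + 14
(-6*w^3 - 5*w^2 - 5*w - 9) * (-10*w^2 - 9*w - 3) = 60*w^5 + 104*w^4 + 113*w^3 + 150*w^2 + 96*w + 27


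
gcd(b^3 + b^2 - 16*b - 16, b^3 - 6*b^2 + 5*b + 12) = b^2 - 3*b - 4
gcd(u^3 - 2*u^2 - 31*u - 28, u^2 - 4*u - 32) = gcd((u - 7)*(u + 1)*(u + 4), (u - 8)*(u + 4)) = u + 4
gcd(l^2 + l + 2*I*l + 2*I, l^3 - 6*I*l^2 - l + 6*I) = l + 1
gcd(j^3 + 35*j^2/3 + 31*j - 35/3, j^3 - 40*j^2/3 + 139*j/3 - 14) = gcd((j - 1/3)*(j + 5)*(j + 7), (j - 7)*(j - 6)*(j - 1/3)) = j - 1/3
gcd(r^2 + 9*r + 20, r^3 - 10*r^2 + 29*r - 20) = 1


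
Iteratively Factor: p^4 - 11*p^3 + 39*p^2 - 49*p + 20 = (p - 1)*(p^3 - 10*p^2 + 29*p - 20) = (p - 4)*(p - 1)*(p^2 - 6*p + 5) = (p - 4)*(p - 1)^2*(p - 5)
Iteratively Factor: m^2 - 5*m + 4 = (m - 4)*(m - 1)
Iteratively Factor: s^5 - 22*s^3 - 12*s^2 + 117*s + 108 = (s - 4)*(s^4 + 4*s^3 - 6*s^2 - 36*s - 27) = (s - 4)*(s + 1)*(s^3 + 3*s^2 - 9*s - 27) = (s - 4)*(s + 1)*(s + 3)*(s^2 - 9) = (s - 4)*(s + 1)*(s + 3)^2*(s - 3)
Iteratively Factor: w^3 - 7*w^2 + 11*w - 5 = (w - 1)*(w^2 - 6*w + 5) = (w - 5)*(w - 1)*(w - 1)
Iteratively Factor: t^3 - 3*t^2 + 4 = (t - 2)*(t^2 - t - 2) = (t - 2)^2*(t + 1)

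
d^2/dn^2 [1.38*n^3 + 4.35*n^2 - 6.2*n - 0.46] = 8.28*n + 8.7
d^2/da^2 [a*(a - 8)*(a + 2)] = 6*a - 12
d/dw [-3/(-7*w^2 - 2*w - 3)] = 6*(-7*w - 1)/(7*w^2 + 2*w + 3)^2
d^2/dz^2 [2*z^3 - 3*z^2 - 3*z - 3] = 12*z - 6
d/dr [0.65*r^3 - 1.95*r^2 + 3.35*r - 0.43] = 1.95*r^2 - 3.9*r + 3.35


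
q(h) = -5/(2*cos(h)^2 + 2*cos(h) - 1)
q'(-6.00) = -1.07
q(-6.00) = -1.81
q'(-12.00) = -3.23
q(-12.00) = -2.37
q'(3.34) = -1.76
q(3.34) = 4.81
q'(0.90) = -17.02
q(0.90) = -4.92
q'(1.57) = -10.05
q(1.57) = 5.01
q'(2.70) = 2.51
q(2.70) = 4.26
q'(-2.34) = -1.39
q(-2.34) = 3.51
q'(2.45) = 1.88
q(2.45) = 3.69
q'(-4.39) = -1.69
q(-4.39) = 3.49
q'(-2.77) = -2.47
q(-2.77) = 4.44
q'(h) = -5*(4*sin(h)*cos(h) + 2*sin(h))/(2*cos(h)^2 + 2*cos(h) - 1)^2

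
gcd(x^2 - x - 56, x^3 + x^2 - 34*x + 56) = x + 7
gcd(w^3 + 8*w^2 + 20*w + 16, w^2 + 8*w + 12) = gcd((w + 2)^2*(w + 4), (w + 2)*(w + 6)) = w + 2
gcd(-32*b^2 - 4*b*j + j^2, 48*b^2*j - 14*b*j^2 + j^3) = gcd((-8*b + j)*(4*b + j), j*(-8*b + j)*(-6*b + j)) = 8*b - j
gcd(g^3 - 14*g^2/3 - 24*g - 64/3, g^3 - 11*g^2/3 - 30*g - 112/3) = g^2 - 6*g - 16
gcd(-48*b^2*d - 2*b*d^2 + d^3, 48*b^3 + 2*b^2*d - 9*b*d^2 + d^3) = 8*b - d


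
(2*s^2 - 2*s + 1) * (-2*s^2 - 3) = -4*s^4 + 4*s^3 - 8*s^2 + 6*s - 3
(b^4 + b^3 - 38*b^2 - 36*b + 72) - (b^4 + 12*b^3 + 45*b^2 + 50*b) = -11*b^3 - 83*b^2 - 86*b + 72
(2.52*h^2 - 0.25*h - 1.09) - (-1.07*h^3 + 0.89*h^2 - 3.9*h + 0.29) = 1.07*h^3 + 1.63*h^2 + 3.65*h - 1.38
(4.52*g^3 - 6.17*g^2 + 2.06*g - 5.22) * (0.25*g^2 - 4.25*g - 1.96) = 1.13*g^5 - 20.7525*g^4 + 17.8783*g^3 + 2.0332*g^2 + 18.1474*g + 10.2312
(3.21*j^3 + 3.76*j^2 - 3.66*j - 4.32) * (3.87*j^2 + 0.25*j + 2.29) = 12.4227*j^5 + 15.3537*j^4 - 5.8733*j^3 - 9.023*j^2 - 9.4614*j - 9.8928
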